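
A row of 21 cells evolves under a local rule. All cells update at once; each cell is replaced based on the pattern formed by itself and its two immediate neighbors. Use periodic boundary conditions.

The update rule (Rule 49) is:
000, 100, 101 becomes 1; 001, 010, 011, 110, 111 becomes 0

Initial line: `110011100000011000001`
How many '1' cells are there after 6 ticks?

001000011111000111100
100111000000110000011
010000111110001111000
001110000001100000111
100001111100011110000
011100000011000001110
count of 1: 8

8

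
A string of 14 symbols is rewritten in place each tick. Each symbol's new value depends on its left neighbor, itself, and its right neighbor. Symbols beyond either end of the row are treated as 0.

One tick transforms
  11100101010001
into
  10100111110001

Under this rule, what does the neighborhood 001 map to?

0

At position 4 the neighborhood is 001; the next row has 0 there.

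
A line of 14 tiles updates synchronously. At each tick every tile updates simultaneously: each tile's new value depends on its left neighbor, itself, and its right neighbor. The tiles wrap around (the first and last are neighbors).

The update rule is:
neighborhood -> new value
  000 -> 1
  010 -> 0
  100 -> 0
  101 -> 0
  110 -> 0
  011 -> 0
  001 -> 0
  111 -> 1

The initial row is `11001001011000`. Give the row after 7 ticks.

01100100110010

tick 1: 00000000000010
tick 2: 11111111111000
tick 3: 01111111110010
tick 4: 00111111100000
tick 5: 10011111001111
tick 6: 00001110000111
tick 7: 01100100110010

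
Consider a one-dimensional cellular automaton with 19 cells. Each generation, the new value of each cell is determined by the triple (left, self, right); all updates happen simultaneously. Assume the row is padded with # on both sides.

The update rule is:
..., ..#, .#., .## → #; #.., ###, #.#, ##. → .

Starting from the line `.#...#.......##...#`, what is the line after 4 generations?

generation 1: .#.###.#######..###
generation 2: .#.#...#.......##..
generation 3: .#.#.###.#######..#
generation 4: .#.#.#...#.......##

.#.#.#...#.......##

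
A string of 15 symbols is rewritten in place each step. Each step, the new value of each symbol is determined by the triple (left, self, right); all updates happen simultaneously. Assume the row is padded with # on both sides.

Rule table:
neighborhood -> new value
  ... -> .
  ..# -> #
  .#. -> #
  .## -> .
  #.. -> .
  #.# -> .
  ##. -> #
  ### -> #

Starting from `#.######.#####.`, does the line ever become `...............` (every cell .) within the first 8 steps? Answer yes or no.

no

#..#####..####.
#.#.####.#.###.
#.#..###.#..##.
#.#.#.##.#.#.#.
#.#.#..#.#.#.#.
#.#.#.##.#.#.#.  (repeats step 4; period 2)
step 8: #.#.#.##.#.#.#.
step 8 is #.#.#.##.#.#.#., still not uniform .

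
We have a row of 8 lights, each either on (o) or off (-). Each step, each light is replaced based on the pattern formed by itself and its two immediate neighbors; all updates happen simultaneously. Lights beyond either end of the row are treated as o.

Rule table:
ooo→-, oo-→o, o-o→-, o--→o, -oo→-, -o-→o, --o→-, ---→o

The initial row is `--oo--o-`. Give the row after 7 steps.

o-o-o-o-

step 1: o--oo-o-
step 2: oo--o-o-
step 3: -oo-o-o-
step 4: --o-o-o-
step 5: o-o-o-o-
step 6: o-o-o-o-  (fixed point — unchanged through step 7)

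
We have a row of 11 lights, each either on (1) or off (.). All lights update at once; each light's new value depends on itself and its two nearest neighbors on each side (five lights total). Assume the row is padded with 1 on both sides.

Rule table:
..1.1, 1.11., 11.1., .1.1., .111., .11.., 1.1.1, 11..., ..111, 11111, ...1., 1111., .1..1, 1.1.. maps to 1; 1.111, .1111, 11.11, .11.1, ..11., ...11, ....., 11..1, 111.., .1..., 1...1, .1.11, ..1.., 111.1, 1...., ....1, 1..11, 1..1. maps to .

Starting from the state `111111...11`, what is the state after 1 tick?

11111.1..1.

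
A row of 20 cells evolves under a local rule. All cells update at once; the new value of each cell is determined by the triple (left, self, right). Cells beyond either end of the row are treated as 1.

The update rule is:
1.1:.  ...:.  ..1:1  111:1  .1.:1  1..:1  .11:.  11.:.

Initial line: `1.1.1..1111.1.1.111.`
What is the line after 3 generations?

11.1111..1.1...11111

generation 1: ..1.111.11..1.1..1..
generation 2: 111..1....111.111111
generation 3: 11.1111..1.1...11111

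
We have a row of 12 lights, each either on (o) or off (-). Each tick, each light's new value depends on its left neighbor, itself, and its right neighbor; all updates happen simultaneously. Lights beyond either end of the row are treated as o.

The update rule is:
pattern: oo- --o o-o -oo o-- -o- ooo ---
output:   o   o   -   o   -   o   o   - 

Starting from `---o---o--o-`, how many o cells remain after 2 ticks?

8

tick 1: --oo--oo-oo-
tick 2: -ooo-ooo-oo-
count of o: 8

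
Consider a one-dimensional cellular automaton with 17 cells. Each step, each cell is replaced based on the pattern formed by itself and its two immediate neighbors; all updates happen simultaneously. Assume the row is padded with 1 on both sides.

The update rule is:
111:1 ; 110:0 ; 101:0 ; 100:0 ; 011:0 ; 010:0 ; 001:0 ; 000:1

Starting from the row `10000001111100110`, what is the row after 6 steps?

00111100111000000
00011000010011110
01000011000001100
00011000011100000
01000011001001110
00011000000000100

00011000000000100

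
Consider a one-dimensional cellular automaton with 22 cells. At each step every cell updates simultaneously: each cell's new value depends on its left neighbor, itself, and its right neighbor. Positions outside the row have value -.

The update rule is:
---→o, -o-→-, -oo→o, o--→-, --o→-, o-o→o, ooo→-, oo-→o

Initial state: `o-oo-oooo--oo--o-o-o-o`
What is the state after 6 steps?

ooo----oooooooo-ooo--o

-ooooo--o--oo---o-o-o-
-o---o-----oo-o--o-o--
---o---ooo-ooo----o--o
oo---o-o-ooo-o-oo-----
oo-o--o-oo-oo-ooo-oooo
ooo----oooooooo-ooo--o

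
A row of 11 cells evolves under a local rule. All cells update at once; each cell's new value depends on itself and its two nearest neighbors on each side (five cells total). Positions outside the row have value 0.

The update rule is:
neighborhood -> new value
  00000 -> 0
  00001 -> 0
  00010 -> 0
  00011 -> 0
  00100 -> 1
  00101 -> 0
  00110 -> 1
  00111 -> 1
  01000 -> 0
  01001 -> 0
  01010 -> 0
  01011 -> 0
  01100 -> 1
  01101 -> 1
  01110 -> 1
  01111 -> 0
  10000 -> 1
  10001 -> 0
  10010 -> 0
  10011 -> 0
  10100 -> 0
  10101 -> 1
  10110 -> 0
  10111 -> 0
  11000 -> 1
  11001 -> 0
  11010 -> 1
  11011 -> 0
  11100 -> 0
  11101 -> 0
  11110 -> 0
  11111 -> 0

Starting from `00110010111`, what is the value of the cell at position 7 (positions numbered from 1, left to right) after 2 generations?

00110000010
00111100010
position 7 holds 0

0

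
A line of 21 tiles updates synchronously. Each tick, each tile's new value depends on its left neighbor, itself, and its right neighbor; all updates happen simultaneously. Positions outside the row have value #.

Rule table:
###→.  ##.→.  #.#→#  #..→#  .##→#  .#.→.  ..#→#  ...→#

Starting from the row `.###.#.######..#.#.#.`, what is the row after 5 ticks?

####.##.##....#.##.##

tick 1: ##..#.##.....##.#.#.#
tick 2: ..##.##.######.#.#.##
tick 3: ###.##.##.....#.#.##.
tick 4: ...##.##.#####.#.##.#
tick 5: ####.##.##....#.##.##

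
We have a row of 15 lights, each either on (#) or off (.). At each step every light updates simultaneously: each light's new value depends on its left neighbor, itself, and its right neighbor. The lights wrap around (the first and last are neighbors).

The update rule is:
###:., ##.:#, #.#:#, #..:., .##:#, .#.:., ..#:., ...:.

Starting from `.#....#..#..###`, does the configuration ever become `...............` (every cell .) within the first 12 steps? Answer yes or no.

yes

step 1: #...........#.#
step 2: #............##
step 3: #............#.
step 4: ..............#
step 5: ...............
all cells are . at step 5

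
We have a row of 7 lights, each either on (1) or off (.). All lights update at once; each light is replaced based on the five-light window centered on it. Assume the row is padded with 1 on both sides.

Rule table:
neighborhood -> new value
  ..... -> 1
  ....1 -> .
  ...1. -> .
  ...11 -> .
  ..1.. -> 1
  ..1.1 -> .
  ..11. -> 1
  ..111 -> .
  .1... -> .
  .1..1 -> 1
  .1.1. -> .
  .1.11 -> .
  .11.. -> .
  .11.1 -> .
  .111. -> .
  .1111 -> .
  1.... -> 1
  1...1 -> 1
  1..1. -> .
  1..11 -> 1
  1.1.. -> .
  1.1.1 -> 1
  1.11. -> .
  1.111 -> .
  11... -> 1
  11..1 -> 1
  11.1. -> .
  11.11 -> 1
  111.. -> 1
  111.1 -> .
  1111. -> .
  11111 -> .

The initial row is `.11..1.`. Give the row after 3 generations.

...1.1.

1..1...
11.1.1.
...1.1.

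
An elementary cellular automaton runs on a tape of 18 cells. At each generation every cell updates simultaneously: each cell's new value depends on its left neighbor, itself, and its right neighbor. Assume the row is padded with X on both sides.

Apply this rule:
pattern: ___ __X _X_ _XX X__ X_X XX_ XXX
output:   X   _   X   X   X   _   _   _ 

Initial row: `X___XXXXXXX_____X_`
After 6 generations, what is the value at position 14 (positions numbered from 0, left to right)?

_XX_X______XXXX_X_
_X__XXXXXX_X____X_
_XX_X______XXXX_X_  (repeats generation 1; period 2)
generation 6: _X__XXXXXX_X____X_
position 14 holds _

_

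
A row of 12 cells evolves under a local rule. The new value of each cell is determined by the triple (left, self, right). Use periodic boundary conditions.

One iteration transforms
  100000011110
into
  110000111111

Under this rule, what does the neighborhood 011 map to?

At position 7 the neighborhood is 011; the next row has 1 there.

1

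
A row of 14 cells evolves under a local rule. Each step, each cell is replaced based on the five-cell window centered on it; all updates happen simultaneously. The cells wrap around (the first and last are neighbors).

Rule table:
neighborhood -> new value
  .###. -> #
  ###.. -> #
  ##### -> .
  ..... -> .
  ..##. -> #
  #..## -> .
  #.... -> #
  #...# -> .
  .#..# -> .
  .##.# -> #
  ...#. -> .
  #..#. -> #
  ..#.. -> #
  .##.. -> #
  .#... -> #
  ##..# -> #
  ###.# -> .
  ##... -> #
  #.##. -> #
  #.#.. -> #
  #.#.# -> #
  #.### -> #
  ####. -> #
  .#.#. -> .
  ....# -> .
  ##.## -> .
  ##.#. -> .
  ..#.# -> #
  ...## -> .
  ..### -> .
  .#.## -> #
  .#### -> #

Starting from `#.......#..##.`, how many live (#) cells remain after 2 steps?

step 1: ###.....#..##.
step 2: #####...#..##.
count of #: 8

8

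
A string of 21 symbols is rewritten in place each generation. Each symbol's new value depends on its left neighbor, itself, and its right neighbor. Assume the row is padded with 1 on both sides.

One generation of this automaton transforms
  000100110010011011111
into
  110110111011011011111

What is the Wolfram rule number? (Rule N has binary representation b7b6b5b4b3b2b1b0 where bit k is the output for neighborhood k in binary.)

221

position 17: 111 → 1  (bit 7 = 1)
position 7: 110 → 1  (bit 6 = 1)
position 15: 101 → 0  (bit 5 = 0)
position 0: 100 → 1  (bit 4 = 1)
position 6: 011 → 1  (bit 3 = 1)
position 3: 010 → 1  (bit 2 = 1)
position 2: 001 → 0  (bit 1 = 0)
position 1: 000 → 1  (bit 0 = 1)
bits b7..b0 = 11011101 = 221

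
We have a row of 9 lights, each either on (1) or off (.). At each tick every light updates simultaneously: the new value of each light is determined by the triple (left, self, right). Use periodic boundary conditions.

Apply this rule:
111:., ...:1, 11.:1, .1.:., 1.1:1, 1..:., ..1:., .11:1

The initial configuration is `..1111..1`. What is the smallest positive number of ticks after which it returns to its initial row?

..1..1...
1......11
1.1111.1.
.11..11.1
111..111.
1.1..1.11
11....11.
11.11.111
.111111..
.1....1.1
1..11..1.
...11...1
.1.11.1..
..1111..1

14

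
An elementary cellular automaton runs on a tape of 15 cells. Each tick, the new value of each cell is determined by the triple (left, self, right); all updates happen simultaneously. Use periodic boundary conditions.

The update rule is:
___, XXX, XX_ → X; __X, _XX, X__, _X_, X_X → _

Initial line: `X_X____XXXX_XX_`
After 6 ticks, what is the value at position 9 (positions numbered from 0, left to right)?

____XX__XXX__X_
XXX__X___XX____
_XX____X__X_XX_
__X_XX_______X_
X____X_XXXXX___
__XX____XXXX_X_
position 9 holds X

X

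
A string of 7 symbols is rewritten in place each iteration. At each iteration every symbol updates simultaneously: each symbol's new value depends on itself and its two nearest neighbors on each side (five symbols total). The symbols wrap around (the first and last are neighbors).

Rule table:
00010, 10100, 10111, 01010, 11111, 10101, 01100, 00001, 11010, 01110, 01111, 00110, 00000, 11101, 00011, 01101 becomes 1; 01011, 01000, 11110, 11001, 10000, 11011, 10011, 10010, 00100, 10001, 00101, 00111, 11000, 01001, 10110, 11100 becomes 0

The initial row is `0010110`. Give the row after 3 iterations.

1111000

iteration 1: 0100010
iteration 2: 0000100
iteration 3: 1111000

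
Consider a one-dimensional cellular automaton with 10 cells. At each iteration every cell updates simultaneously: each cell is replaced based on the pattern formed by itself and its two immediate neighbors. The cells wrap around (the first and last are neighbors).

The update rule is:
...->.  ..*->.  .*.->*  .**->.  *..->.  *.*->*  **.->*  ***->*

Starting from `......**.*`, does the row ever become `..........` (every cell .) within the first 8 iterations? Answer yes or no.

no

.......***
........**
.........*
.........*  (fixed point — unchanged through iteration 8)
iteration 8 is .........*, still not uniform .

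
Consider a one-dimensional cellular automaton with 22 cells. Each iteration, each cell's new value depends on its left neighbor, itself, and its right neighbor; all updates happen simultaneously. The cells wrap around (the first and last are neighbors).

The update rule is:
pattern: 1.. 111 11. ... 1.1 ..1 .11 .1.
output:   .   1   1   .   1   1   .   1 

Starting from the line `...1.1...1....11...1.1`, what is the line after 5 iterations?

11111.11111111.111111.

..1111..11...1.1..1111
.1.111.1.1..1111.1.111
111.111111.1.111111.11
1111.11111111.111111.1
11111.11111111.111111.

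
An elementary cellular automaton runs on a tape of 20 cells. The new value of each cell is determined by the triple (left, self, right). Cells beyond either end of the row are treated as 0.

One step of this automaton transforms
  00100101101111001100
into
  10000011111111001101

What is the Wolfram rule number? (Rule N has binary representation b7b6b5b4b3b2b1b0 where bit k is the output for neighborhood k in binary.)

position 11: 111 → 1  (bit 7 = 1)
position 8: 110 → 1  (bit 6 = 1)
position 6: 101 → 1  (bit 5 = 1)
position 3: 100 → 0  (bit 4 = 0)
position 7: 011 → 1  (bit 3 = 1)
position 2: 010 → 0  (bit 2 = 0)
position 1: 001 → 0  (bit 1 = 0)
position 0: 000 → 1  (bit 0 = 1)
bits b7..b0 = 11101001 = 233

233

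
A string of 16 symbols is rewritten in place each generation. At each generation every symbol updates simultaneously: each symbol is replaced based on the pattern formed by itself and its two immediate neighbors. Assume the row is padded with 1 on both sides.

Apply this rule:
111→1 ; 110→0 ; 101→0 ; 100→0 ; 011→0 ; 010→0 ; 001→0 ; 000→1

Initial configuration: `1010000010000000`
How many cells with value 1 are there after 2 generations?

0000111000111110
0110010010011100
count of 1: 7

7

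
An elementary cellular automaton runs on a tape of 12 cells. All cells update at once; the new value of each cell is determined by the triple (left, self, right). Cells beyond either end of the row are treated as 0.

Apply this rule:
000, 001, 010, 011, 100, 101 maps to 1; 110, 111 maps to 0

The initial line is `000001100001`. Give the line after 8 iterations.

iteration 1: 111111011111
iteration 2: 100000110000
iteration 3: 111111101111
iteration 4: 100000011000
iteration 5: 111111110111
iteration 6: 100000001100
iteration 7: 111111111011
iteration 8: 100000000110

100000000110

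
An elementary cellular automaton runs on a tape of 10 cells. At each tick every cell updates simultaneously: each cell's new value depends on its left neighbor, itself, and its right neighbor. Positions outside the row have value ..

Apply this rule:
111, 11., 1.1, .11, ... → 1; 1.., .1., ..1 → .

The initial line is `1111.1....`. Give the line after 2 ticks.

11111..111
11111..111

11111..111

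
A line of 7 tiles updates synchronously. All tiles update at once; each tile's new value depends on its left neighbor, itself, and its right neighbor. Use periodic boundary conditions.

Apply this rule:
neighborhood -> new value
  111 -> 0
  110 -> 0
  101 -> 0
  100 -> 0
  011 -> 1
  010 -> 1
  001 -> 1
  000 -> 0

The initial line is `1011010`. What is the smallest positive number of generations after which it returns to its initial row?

generation 1: 1010010
generation 2: 1010110
generation 3: 1010100
generation 4: 1010101
generation 5: 0010101
generation 6: 0110101
generation 7: 0100101
generation 8: 0101101
generation 9: 0101001
generation 10: 0101011
generation 11: 0101010
generation 12: 1101010
generation 13: 1001010
generation 14: 1011010

14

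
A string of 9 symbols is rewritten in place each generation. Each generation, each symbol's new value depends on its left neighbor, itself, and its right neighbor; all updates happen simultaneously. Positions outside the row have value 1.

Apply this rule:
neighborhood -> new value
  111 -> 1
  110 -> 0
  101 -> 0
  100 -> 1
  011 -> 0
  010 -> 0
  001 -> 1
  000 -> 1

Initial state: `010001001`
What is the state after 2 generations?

001110110
110100000

110100000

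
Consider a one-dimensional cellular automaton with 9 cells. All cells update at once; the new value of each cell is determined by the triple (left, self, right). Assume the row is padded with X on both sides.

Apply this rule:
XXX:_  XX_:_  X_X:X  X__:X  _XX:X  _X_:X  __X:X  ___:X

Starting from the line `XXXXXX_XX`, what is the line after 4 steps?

XXXXXXXX_

______XX_
XXXXXXX_X
_______XX
XXXXXXXX_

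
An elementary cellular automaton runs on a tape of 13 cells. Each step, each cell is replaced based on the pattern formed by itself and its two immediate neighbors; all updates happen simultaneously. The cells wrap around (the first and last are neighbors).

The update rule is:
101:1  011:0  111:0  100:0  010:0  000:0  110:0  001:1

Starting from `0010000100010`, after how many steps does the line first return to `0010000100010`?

0100001000100
1000010001000
0000100010001
0001000100010
0010001000100
0100010001000
1000100010000
0001000100001
0010001000010
0100010000100
1000100001000
0001000010001
0010000100010

13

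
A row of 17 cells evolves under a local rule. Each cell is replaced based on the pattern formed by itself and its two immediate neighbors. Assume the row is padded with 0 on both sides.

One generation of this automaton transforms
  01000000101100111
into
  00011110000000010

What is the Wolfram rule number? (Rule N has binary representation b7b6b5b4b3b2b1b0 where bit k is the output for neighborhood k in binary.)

129

position 15: 111 → 1  (bit 7 = 1)
position 11: 110 → 0  (bit 6 = 0)
position 9: 101 → 0  (bit 5 = 0)
position 2: 100 → 0  (bit 4 = 0)
position 10: 011 → 0  (bit 3 = 0)
position 1: 010 → 0  (bit 2 = 0)
position 0: 001 → 0  (bit 1 = 0)
position 3: 000 → 1  (bit 0 = 1)
bits b7..b0 = 10000001 = 129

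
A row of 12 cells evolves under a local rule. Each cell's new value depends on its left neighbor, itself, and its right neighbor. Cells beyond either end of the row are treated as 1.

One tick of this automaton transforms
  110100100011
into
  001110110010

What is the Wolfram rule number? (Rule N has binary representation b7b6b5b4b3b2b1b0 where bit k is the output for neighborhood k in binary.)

position 0: 111 → 0  (bit 7 = 0)
position 1: 110 → 0  (bit 6 = 0)
position 2: 101 → 1  (bit 5 = 1)
position 4: 100 → 1  (bit 4 = 1)
position 10: 011 → 1  (bit 3 = 1)
position 3: 010 → 1  (bit 2 = 1)
position 5: 001 → 0  (bit 1 = 0)
position 8: 000 → 0  (bit 0 = 0)
bits b7..b0 = 00111100 = 60

60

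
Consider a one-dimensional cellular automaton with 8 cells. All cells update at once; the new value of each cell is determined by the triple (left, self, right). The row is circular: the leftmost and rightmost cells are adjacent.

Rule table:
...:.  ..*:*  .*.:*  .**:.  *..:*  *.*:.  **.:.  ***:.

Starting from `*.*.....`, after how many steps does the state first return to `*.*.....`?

4

step 1: *.**...*
step 2: ....*.*.
step 3: ...**.**
step 4: *.*.....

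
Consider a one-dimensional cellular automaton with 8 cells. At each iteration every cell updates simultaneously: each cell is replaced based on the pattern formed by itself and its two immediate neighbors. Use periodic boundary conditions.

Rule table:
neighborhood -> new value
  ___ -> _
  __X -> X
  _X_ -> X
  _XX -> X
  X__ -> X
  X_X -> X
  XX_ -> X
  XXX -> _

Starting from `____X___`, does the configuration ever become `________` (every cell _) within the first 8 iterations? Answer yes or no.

no

___XXX__
__XX_XX_
_XXXXXXX
XX_____X
_XX___XX
XXXX_XXX
___XXX__  (repeats iteration 1; period 6)
iteration 8: __XX_XX_
iteration 8 is __XX_XX_, still not uniform _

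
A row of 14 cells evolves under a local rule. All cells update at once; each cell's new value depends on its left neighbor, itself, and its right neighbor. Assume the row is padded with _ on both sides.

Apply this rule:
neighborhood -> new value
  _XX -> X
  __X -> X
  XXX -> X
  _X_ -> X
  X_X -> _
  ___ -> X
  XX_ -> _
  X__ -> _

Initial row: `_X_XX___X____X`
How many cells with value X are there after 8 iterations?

XX_X__XXX_XXXX
X__X_XXX__XXX_
X_XX_XX__XXX__
X_X__X__XXX__X
X_X_XX_XXX__XX
X_X_X__XX__XX_
X_X_X_XX__XX__
X_X_X_X__XX__X
count of X: 7

7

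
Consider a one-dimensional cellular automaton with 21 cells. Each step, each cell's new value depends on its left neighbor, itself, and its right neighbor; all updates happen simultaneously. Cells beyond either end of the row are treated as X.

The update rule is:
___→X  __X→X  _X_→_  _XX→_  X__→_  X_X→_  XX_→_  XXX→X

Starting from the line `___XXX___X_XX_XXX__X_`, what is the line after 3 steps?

_XXXXX__XX_XXX__X__X_

step 1: _XX_X__XX______X__X__
step 2: ______X___XXXXX__X__X
step 3: _XXXXX__XX_XXX__X__X_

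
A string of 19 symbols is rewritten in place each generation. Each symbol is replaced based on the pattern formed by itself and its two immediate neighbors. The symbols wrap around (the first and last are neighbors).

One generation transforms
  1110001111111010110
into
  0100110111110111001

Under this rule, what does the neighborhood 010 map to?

1

At position 14 the neighborhood is 010; the next row has 1 there.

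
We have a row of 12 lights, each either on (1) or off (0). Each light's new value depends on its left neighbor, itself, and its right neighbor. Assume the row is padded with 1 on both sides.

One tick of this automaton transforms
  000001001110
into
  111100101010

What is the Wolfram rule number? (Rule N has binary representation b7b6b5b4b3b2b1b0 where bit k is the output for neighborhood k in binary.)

89

position 9: 111 → 0  (bit 7 = 0)
position 10: 110 → 1  (bit 6 = 1)
position 11: 101 → 0  (bit 5 = 0)
position 0: 100 → 1  (bit 4 = 1)
position 8: 011 → 1  (bit 3 = 1)
position 5: 010 → 0  (bit 2 = 0)
position 4: 001 → 0  (bit 1 = 0)
position 1: 000 → 1  (bit 0 = 1)
bits b7..b0 = 01011001 = 89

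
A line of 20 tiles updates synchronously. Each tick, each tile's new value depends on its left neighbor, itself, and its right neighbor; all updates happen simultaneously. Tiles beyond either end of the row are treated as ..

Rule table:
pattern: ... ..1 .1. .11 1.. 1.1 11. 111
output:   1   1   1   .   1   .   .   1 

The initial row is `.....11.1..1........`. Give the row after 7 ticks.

.1...11...1....11111

11111...111111111111
.111.111.1111111111.
1.1...1...11111111.1
1.11111111.111111..1
1..111111...1111.111
111.1111.111.11...1.
.1...11...1....11111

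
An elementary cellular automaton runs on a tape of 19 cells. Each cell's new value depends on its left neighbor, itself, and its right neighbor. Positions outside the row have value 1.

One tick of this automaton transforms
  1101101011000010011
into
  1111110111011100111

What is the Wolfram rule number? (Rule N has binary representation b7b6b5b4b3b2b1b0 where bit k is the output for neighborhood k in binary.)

235

position 0: 111 → 1  (bit 7 = 1)
position 1: 110 → 1  (bit 6 = 1)
position 2: 101 → 1  (bit 5 = 1)
position 10: 100 → 0  (bit 4 = 0)
position 3: 011 → 1  (bit 3 = 1)
position 6: 010 → 0  (bit 2 = 0)
position 13: 001 → 1  (bit 1 = 1)
position 11: 000 → 1  (bit 0 = 1)
bits b7..b0 = 11101011 = 235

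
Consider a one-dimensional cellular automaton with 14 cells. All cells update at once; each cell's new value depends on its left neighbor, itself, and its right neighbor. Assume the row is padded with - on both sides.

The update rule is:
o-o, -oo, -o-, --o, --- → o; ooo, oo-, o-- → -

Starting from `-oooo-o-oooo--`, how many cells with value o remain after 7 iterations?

oo---oooo----o
o--ooo----oooo
o-oo---oooo---
ooo--ooo----oo
o---oo---oooo-
o-ooo--ooo----
ooo---oo---ooo
count of o: 8

8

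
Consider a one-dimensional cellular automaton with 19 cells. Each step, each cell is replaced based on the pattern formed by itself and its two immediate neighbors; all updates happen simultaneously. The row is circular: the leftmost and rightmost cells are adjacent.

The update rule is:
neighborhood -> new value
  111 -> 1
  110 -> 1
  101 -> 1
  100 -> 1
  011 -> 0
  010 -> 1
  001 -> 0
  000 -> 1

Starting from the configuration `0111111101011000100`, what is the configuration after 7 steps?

0011111111101110111
1001111111110111011
1100111111111011101
1110011111111101110
0111001111111110111
1011100111111111011
1101110011111111101

1101110011111111101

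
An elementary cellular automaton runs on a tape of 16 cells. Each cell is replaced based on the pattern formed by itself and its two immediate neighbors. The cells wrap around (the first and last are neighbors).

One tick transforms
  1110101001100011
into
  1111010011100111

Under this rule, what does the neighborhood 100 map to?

0

At position 7 the neighborhood is 100; the next row has 0 there.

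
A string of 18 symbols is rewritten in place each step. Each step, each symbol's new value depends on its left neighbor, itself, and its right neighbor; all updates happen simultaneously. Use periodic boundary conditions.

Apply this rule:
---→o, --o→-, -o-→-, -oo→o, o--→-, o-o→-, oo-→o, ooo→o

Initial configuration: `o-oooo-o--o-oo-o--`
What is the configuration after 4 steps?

o-oooo-oooo-oo-ooo

--oooo------oo----
o-oooo-oooo-oo-ooo
o-oooo-oooo-oo-ooo  (fixed point — unchanged through step 4)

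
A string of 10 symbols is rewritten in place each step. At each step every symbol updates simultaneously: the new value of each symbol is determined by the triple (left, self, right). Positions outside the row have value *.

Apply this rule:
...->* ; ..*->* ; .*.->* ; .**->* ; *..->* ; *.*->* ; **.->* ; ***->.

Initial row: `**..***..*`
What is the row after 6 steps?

**..***...

.****.****
**..***...
.****.****  (repeats step 1; period 2)
step 6: **..***...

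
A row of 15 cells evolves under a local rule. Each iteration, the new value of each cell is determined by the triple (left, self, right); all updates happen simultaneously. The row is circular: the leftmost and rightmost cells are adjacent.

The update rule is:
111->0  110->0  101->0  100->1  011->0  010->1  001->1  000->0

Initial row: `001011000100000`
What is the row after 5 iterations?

000110000010000

iteration 1: 011000101110000
iteration 2: 100101100001000
iteration 3: 111100010011101
iteration 4: 000010111100000
iteration 5: 000110000010000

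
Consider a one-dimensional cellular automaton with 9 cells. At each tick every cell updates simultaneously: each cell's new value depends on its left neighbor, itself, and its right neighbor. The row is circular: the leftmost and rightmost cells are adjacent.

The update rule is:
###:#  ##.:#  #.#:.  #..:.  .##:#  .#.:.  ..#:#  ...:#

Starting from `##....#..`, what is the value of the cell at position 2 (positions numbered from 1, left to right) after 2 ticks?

##.###..#
##.###.##
position 2 holds #

#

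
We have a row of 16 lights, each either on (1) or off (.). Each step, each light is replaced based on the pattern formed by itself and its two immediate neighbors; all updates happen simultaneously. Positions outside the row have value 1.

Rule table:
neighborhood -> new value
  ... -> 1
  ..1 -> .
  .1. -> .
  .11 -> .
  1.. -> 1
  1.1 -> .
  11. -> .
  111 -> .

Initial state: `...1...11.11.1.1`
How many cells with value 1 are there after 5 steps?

2

11..11..........
..1...111111111.
1..11...........
.1...1111111111.
..11............
count of 1: 2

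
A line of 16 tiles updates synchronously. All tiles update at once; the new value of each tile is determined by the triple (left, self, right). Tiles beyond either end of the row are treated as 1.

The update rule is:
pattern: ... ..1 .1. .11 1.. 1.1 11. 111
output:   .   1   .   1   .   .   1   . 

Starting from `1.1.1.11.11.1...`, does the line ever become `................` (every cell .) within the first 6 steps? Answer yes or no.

1.....11.11....1
1....111.11...11
1...11.1.11..11.
1..111...11.111.
1.11.1..111.1.1.
1.11...11.1.....
step 6 is 1.11...11.1....., still not uniform .

no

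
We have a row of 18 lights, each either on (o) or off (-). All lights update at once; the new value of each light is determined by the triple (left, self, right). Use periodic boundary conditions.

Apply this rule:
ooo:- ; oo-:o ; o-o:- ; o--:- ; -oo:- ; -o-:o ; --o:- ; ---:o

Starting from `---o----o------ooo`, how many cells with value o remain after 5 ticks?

8

-o-o-oo-o-oooo---o
-o-o--o-o----o-o-o
-o-o--o-o-oo-o-o-o
-o-o--o-o--o-o-o-o
-o-o--o-o--o-o-o-o
count of o: 8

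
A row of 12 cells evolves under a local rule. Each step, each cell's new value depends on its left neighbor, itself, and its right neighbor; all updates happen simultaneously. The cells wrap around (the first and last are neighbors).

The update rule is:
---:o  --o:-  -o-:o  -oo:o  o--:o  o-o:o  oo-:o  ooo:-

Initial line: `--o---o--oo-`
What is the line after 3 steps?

o-ooo----oo-

step 1: o-ooo-oo-ooo
step 2: ooo-oooooo--
step 3: o-ooo----oo-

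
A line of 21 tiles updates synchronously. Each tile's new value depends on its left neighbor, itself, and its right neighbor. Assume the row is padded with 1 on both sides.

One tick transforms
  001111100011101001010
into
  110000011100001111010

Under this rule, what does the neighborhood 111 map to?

At position 3 the neighborhood is 111; the next row has 0 there.

0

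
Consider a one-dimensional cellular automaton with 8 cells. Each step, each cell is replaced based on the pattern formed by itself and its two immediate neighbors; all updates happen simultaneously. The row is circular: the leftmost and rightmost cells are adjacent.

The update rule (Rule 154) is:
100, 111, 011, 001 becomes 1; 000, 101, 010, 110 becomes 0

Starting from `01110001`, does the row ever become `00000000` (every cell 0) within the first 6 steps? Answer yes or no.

no

01101010
11000001
10100011
00010111
10100110
00011100
step 6 is 00011100, still not uniform 0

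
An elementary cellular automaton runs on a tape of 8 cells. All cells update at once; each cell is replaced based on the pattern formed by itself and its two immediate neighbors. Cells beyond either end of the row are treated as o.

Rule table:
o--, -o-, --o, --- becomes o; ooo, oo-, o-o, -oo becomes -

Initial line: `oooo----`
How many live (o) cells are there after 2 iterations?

4

----oooo
oooo----
count of o: 4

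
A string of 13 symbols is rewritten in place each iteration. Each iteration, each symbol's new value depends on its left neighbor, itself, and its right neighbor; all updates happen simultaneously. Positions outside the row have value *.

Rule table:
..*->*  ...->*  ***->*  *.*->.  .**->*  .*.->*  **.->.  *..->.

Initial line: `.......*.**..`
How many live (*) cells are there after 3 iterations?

iteration 1: .*******.*..*
iteration 2: .******..*.**
iteration 3: .*****..**.**
count of *: 9

9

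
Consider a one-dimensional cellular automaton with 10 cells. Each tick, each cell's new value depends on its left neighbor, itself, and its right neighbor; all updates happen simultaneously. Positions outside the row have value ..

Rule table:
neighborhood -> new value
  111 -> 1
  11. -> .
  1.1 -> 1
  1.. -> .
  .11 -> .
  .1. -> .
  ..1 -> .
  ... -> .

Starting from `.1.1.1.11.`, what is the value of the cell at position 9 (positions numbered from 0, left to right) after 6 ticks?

tick 1: ..1.1.1...
tick 2: ...1.1....
tick 3: ....1.....
tick 4: ..........
tick 5: ..........  (fixed point — unchanged through tick 6)
position 9 holds .

.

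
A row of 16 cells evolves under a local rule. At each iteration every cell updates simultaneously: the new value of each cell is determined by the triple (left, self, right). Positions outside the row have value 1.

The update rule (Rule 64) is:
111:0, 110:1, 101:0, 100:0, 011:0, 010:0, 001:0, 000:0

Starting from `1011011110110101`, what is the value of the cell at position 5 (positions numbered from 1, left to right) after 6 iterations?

0

iteration 1: 1001000010010000
iteration 2: 1000000000000000
iteration 3: 1000000000000000  (fixed point — unchanged through iteration 6)
position 5 holds 0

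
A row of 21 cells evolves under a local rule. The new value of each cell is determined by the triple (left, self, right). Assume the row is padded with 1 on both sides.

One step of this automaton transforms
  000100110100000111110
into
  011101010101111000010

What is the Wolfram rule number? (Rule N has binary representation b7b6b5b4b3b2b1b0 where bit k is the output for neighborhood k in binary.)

71

position 16: 111 → 0  (bit 7 = 0)
position 7: 110 → 1  (bit 6 = 1)
position 8: 101 → 0  (bit 5 = 0)
position 0: 100 → 0  (bit 4 = 0)
position 6: 011 → 0  (bit 3 = 0)
position 3: 010 → 1  (bit 2 = 1)
position 2: 001 → 1  (bit 1 = 1)
position 1: 000 → 1  (bit 0 = 1)
bits b7..b0 = 01000111 = 71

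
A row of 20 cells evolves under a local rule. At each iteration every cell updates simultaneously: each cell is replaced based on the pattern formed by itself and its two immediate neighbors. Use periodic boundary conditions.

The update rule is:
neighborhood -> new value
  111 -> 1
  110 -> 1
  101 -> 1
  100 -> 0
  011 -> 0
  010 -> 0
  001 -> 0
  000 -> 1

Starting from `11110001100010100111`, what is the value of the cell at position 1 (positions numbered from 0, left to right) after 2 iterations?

1

11110100101001000011
11111000010000011001
position 1 holds 1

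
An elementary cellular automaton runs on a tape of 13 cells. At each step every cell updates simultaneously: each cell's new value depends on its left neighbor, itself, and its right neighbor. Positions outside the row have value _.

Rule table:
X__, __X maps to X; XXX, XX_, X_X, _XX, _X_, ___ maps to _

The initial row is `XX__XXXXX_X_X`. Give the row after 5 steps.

__XX_________
_X__X________
X_XX_X_______
______X______
_____X_X_____

_____X_X_____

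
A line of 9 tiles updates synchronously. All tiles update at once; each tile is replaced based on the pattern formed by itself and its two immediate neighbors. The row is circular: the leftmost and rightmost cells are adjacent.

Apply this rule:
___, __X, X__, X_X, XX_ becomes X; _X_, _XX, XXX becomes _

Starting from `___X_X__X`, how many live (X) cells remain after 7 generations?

6

generation 1: XXX_X_XX_
generation 2: __XX_X_XX
generation 3: XX_XX_X_X
generation 4: _XX_XX_X_
generation 5: X_XX_XX_X
generation 6: XX_XX_XX_
generation 7: _XX_XX_XX
count of X: 6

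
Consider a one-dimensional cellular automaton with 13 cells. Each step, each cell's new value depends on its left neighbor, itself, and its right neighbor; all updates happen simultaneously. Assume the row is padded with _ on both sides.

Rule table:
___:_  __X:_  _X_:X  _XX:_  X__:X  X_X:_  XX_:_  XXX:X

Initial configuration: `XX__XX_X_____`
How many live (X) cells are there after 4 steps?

__X____XX____
__XX_____X___
____X____XX__
____XX_____X_
count of X: 3

3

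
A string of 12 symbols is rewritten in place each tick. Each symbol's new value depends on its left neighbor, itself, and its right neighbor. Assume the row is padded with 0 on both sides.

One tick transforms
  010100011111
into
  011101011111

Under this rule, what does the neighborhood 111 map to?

1

At position 8 the neighborhood is 111; the next row has 1 there.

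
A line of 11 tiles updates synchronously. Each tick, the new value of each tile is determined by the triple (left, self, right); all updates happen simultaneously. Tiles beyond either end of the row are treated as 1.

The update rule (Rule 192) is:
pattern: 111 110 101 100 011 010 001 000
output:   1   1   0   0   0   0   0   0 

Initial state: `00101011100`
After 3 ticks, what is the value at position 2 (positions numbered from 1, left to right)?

0

tick 1: 00000001100
tick 2: 00000000100
tick 3: 00000000000
position 2 holds 0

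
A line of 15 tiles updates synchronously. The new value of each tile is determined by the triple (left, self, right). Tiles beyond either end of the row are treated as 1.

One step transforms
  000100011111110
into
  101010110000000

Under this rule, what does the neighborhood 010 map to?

0

At position 3 the neighborhood is 010; the next row has 0 there.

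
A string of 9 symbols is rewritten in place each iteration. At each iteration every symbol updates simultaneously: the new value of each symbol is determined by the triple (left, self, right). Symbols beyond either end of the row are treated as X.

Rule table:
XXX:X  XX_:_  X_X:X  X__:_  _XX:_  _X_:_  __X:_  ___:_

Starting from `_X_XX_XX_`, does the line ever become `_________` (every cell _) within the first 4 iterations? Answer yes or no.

X_X__X__X
_X_______
X________
_________
all cells are _ at iteration 4

yes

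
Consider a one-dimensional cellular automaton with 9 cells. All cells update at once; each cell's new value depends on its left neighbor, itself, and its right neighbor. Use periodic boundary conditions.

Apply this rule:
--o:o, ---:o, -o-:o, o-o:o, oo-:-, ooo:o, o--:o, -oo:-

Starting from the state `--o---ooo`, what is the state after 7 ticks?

oooooo-o-

oooooo-o-
-oooo-ooo
o-oo-o-o-
oo--ooooo
o-oo-oooo
-o--o-ooo
oooooo-o-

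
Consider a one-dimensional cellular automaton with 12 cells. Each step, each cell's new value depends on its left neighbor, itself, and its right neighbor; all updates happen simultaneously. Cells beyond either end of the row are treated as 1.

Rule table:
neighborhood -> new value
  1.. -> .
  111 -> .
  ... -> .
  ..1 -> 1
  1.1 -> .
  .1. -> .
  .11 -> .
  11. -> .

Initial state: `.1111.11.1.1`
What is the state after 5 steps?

........1..1

............
...........1
..........1.
.........1..
........1..1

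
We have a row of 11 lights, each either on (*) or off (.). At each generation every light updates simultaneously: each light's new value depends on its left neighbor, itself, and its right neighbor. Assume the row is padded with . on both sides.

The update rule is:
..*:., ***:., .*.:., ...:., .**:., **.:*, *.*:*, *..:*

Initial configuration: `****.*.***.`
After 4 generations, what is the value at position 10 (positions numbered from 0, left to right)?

.

generation 1: ...**.*..**
generation 2: ....**.*..*
generation 3: .....**.*..
generation 4: ......**.*.
position 10 holds .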